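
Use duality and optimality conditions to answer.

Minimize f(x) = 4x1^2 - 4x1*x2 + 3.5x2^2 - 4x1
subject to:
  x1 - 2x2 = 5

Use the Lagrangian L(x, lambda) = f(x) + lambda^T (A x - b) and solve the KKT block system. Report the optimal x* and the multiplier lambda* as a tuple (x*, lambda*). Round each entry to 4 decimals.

Form the Lagrangian:
  L(x, lambda) = (1/2) x^T Q x + c^T x + lambda^T (A x - b)
Stationarity (grad_x L = 0): Q x + c + A^T lambda = 0.
Primal feasibility: A x = b.

This gives the KKT block system:
  [ Q   A^T ] [ x     ]   [-c ]
  [ A    0  ] [ lambda ] = [ b ]

Solving the linear system:
  x*      = (0.4783, -2.2609)
  lambda* = (-8.8696)
  f(x*)   = 21.2174

x* = (0.4783, -2.2609), lambda* = (-8.8696)


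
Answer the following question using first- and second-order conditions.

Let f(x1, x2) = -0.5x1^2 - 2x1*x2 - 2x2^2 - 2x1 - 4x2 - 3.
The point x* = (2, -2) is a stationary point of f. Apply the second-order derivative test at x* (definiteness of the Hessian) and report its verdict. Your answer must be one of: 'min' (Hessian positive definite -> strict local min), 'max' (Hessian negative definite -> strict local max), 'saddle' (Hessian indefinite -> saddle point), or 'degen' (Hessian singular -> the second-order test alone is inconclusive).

Compute the Hessian H = grad^2 f:
  H = [[-1, -2], [-2, -4]]
Verify stationarity: grad f(x*) = H x* + g = (0, 0).
Eigenvalues of H: -5, 0.
H has a zero eigenvalue (singular; negative semidefinite but not definite), so H is neither positive definite, negative definite, nor indefinite. The second-order test alone is inconclusive -> degen.
(Indeed, f is constant along the null direction of H through x*, so x* is not a strict local extremum.)

degen


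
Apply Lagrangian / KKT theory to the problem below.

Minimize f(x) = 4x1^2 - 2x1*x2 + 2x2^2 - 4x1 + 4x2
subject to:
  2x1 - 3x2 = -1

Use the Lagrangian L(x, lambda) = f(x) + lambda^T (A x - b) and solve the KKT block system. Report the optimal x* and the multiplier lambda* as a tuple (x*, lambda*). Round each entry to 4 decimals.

Form the Lagrangian:
  L(x, lambda) = (1/2) x^T Q x + c^T x + lambda^T (A x - b)
Stationarity (grad_x L = 0): Q x + c + A^T lambda = 0.
Primal feasibility: A x = b.

This gives the KKT block system:
  [ Q   A^T ] [ x     ]   [-c ]
  [ A    0  ] [ lambda ] = [ b ]

Solving the linear system:
  x*      = (0.1563, 0.4375)
  lambda* = (1.8125)
  f(x*)   = 1.4687

x* = (0.1563, 0.4375), lambda* = (1.8125)


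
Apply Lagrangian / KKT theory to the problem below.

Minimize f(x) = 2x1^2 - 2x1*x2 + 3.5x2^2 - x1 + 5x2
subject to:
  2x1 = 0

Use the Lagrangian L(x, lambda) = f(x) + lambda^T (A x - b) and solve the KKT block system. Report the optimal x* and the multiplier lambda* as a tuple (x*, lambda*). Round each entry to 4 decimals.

Form the Lagrangian:
  L(x, lambda) = (1/2) x^T Q x + c^T x + lambda^T (A x - b)
Stationarity (grad_x L = 0): Q x + c + A^T lambda = 0.
Primal feasibility: A x = b.

This gives the KKT block system:
  [ Q   A^T ] [ x     ]   [-c ]
  [ A    0  ] [ lambda ] = [ b ]

Solving the linear system:
  x*      = (0, -0.7143)
  lambda* = (-0.2143)
  f(x*)   = -1.7857

x* = (0, -0.7143), lambda* = (-0.2143)


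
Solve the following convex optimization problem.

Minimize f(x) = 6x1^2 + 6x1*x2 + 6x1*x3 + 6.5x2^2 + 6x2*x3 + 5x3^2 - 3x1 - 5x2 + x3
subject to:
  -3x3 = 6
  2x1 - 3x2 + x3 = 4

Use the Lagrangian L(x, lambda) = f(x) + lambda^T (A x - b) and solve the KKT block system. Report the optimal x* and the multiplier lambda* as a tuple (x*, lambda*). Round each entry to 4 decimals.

Form the Lagrangian:
  L(x, lambda) = (1/2) x^T Q x + c^T x + lambda^T (A x - b)
Stationarity (grad_x L = 0): Q x + c + A^T lambda = 0.
Primal feasibility: A x = b.

This gives the KKT block system:
  [ Q   A^T ] [ x     ]   [-c ]
  [ A    0  ] [ lambda ] = [ b ]

Solving the linear system:
  x*      = (2.1595, -0.5603, -2)
  lambda* = (-4.3937, -3.7759)
  f(x*)   = 17.8944

x* = (2.1595, -0.5603, -2), lambda* = (-4.3937, -3.7759)


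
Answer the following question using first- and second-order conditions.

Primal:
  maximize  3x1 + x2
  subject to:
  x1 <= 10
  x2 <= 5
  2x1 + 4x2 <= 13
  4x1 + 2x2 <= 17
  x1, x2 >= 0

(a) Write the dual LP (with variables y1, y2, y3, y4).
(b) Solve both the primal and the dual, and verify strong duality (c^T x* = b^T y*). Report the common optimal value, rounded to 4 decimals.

The standard primal-dual pair for 'max c^T x s.t. A x <= b, x >= 0' is:
  Dual:  min b^T y  s.t.  A^T y >= c,  y >= 0.

So the dual LP is:
  minimize  10y1 + 5y2 + 13y3 + 17y4
  subject to:
    y1 + 2y3 + 4y4 >= 3
    y2 + 4y3 + 2y4 >= 1
    y1, y2, y3, y4 >= 0

Solving the primal: x* = (4.25, 0).
  primal value c^T x* = 12.75.
Solving the dual: y* = (0, 0, 0, 0.75).
  dual value b^T y* = 12.75.
Strong duality: c^T x* = b^T y*. Confirmed.

12.75


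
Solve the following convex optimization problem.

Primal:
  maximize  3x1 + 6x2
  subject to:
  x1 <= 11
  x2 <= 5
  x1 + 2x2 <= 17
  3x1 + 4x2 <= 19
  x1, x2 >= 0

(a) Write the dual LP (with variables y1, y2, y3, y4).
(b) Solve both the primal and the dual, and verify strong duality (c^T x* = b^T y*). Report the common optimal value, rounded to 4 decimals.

The standard primal-dual pair for 'max c^T x s.t. A x <= b, x >= 0' is:
  Dual:  min b^T y  s.t.  A^T y >= c,  y >= 0.

So the dual LP is:
  minimize  11y1 + 5y2 + 17y3 + 19y4
  subject to:
    y1 + y3 + 3y4 >= 3
    y2 + 2y3 + 4y4 >= 6
    y1, y2, y3, y4 >= 0

Solving the primal: x* = (0, 4.75).
  primal value c^T x* = 28.5.
Solving the dual: y* = (0, 0, 0, 1.5).
  dual value b^T y* = 28.5.
Strong duality: c^T x* = b^T y*. Confirmed.

28.5


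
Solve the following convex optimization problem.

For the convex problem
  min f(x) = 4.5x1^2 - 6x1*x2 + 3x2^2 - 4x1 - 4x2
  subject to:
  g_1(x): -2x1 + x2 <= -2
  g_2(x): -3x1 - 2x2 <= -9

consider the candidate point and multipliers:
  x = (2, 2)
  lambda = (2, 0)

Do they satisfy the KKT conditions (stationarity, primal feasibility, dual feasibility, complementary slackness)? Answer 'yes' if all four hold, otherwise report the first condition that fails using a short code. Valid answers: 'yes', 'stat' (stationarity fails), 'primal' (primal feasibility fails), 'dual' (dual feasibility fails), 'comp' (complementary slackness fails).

Gradient of f: grad f(x) = Q x + c = (2, -4)
Constraint values g_i(x) = a_i^T x - b_i:
  g_1((2, 2)) = 0
  g_2((2, 2)) = -1
Stationarity residual: grad f(x) + sum_i lambda_i a_i = (-2, -2)
  -> stationarity FAILS
Primal feasibility (all g_i <= 0): OK
Dual feasibility (all lambda_i >= 0): OK
Complementary slackness (lambda_i * g_i(x) = 0 for all i): OK

Verdict: the first failing condition is stationarity -> stat.

stat


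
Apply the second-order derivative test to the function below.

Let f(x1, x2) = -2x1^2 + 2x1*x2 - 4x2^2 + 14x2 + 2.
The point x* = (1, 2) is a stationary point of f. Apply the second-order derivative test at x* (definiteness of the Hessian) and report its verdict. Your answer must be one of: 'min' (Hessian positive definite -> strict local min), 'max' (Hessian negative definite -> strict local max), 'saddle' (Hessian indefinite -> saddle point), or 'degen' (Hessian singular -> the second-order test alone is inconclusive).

Compute the Hessian H = grad^2 f:
  H = [[-4, 2], [2, -8]]
Verify stationarity: grad f(x*) = H x* + g = (0, 0).
Eigenvalues of H: -8.8284, -3.1716.
Both eigenvalues < 0, so H is negative definite -> x* is a strict local max.

max


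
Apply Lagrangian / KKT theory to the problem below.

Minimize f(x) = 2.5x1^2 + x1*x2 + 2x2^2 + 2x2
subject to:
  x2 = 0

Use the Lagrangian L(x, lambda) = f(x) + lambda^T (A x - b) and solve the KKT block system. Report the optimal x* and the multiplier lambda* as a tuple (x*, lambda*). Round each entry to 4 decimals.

Form the Lagrangian:
  L(x, lambda) = (1/2) x^T Q x + c^T x + lambda^T (A x - b)
Stationarity (grad_x L = 0): Q x + c + A^T lambda = 0.
Primal feasibility: A x = b.

This gives the KKT block system:
  [ Q   A^T ] [ x     ]   [-c ]
  [ A    0  ] [ lambda ] = [ b ]

Solving the linear system:
  x*      = (0, 0)
  lambda* = (-2)
  f(x*)   = 0

x* = (0, 0), lambda* = (-2)


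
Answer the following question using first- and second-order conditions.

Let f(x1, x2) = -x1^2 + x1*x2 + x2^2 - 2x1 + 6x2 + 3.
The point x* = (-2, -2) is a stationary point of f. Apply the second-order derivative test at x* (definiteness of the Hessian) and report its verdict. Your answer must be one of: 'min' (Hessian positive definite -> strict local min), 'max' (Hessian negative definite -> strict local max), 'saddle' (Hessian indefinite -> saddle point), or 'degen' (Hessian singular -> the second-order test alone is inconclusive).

Compute the Hessian H = grad^2 f:
  H = [[-2, 1], [1, 2]]
Verify stationarity: grad f(x*) = H x* + g = (0, 0).
Eigenvalues of H: -2.2361, 2.2361.
Eigenvalues have mixed signs, so H is indefinite -> x* is a saddle point.

saddle


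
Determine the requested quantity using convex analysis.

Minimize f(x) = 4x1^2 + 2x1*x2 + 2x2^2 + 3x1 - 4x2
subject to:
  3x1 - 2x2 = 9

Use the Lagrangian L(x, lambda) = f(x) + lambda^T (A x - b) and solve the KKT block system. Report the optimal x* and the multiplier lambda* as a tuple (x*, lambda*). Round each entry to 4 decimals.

Form the Lagrangian:
  L(x, lambda) = (1/2) x^T Q x + c^T x + lambda^T (A x - b)
Stationarity (grad_x L = 0): Q x + c + A^T lambda = 0.
Primal feasibility: A x = b.

This gives the KKT block system:
  [ Q   A^T ] [ x     ]   [-c ]
  [ A    0  ] [ lambda ] = [ b ]

Solving the linear system:
  x*      = (1.6957, -1.9565)
  lambda* = (-4.2174)
  f(x*)   = 25.4348

x* = (1.6957, -1.9565), lambda* = (-4.2174)


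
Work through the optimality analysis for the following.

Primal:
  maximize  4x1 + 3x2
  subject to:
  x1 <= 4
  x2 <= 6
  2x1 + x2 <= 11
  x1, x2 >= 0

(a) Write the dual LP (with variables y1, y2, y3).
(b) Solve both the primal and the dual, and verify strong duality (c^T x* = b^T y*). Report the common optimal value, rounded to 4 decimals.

The standard primal-dual pair for 'max c^T x s.t. A x <= b, x >= 0' is:
  Dual:  min b^T y  s.t.  A^T y >= c,  y >= 0.

So the dual LP is:
  minimize  4y1 + 6y2 + 11y3
  subject to:
    y1 + 2y3 >= 4
    y2 + y3 >= 3
    y1, y2, y3 >= 0

Solving the primal: x* = (2.5, 6).
  primal value c^T x* = 28.
Solving the dual: y* = (0, 1, 2).
  dual value b^T y* = 28.
Strong duality: c^T x* = b^T y*. Confirmed.

28


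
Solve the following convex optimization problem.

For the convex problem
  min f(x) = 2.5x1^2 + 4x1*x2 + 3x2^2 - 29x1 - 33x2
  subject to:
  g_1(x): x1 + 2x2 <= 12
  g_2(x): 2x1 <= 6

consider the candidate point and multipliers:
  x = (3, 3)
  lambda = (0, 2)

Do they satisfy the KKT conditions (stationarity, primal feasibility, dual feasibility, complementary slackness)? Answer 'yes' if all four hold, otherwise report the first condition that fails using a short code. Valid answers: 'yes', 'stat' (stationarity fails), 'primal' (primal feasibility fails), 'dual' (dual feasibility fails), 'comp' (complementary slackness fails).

Gradient of f: grad f(x) = Q x + c = (-2, -3)
Constraint values g_i(x) = a_i^T x - b_i:
  g_1((3, 3)) = -3
  g_2((3, 3)) = 0
Stationarity residual: grad f(x) + sum_i lambda_i a_i = (2, -3)
  -> stationarity FAILS
Primal feasibility (all g_i <= 0): OK
Dual feasibility (all lambda_i >= 0): OK
Complementary slackness (lambda_i * g_i(x) = 0 for all i): OK

Verdict: the first failing condition is stationarity -> stat.

stat


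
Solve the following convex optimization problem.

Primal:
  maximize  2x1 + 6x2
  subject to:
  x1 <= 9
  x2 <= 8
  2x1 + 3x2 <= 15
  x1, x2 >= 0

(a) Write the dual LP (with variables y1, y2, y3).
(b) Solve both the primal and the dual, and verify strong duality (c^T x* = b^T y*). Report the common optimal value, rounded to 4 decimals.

The standard primal-dual pair for 'max c^T x s.t. A x <= b, x >= 0' is:
  Dual:  min b^T y  s.t.  A^T y >= c,  y >= 0.

So the dual LP is:
  minimize  9y1 + 8y2 + 15y3
  subject to:
    y1 + 2y3 >= 2
    y2 + 3y3 >= 6
    y1, y2, y3 >= 0

Solving the primal: x* = (0, 5).
  primal value c^T x* = 30.
Solving the dual: y* = (0, 0, 2).
  dual value b^T y* = 30.
Strong duality: c^T x* = b^T y*. Confirmed.

30


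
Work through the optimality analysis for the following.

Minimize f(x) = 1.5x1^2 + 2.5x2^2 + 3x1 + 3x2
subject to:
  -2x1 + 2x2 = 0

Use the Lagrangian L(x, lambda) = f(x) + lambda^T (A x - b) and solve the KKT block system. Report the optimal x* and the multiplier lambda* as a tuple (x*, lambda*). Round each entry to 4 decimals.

Form the Lagrangian:
  L(x, lambda) = (1/2) x^T Q x + c^T x + lambda^T (A x - b)
Stationarity (grad_x L = 0): Q x + c + A^T lambda = 0.
Primal feasibility: A x = b.

This gives the KKT block system:
  [ Q   A^T ] [ x     ]   [-c ]
  [ A    0  ] [ lambda ] = [ b ]

Solving the linear system:
  x*      = (-0.75, -0.75)
  lambda* = (0.375)
  f(x*)   = -2.25

x* = (-0.75, -0.75), lambda* = (0.375)


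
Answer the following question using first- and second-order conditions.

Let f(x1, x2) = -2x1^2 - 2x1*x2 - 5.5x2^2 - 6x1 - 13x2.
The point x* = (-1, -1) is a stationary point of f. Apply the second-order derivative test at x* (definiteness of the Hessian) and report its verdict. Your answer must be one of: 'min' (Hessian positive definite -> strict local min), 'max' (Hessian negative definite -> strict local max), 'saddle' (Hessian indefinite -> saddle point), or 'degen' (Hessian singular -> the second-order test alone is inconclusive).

Compute the Hessian H = grad^2 f:
  H = [[-4, -2], [-2, -11]]
Verify stationarity: grad f(x*) = H x* + g = (0, 0).
Eigenvalues of H: -11.5311, -3.4689.
Both eigenvalues < 0, so H is negative definite -> x* is a strict local max.

max


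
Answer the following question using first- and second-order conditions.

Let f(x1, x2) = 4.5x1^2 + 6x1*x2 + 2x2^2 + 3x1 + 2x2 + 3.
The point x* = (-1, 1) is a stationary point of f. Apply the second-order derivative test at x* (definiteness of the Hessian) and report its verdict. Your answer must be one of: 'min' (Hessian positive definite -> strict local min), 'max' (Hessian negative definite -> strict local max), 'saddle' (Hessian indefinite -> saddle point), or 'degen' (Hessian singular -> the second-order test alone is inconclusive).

Compute the Hessian H = grad^2 f:
  H = [[9, 6], [6, 4]]
Verify stationarity: grad f(x*) = H x* + g = (0, 0).
Eigenvalues of H: 0, 13.
H has a zero eigenvalue (singular; positive semidefinite but not definite), so H is neither positive definite, negative definite, nor indefinite. The second-order test alone is inconclusive -> degen.
(Indeed, f is constant along the null direction of H through x*, so x* is not a strict local extremum.)

degen


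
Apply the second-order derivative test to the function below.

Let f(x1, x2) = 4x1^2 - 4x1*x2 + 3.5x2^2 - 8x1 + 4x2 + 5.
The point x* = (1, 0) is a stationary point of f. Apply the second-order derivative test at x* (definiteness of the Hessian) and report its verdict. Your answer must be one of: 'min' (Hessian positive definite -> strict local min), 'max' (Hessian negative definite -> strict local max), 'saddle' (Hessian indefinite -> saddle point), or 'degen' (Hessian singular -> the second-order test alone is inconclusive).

Compute the Hessian H = grad^2 f:
  H = [[8, -4], [-4, 7]]
Verify stationarity: grad f(x*) = H x* + g = (0, 0).
Eigenvalues of H: 3.4689, 11.5311.
Both eigenvalues > 0, so H is positive definite -> x* is a strict local min.

min


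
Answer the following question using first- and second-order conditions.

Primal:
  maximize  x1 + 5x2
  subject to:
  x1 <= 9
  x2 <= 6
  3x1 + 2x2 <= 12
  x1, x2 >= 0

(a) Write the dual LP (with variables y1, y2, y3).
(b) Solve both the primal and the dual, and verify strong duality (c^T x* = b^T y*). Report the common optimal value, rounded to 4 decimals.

The standard primal-dual pair for 'max c^T x s.t. A x <= b, x >= 0' is:
  Dual:  min b^T y  s.t.  A^T y >= c,  y >= 0.

So the dual LP is:
  minimize  9y1 + 6y2 + 12y3
  subject to:
    y1 + 3y3 >= 1
    y2 + 2y3 >= 5
    y1, y2, y3 >= 0

Solving the primal: x* = (0, 6).
  primal value c^T x* = 30.
Solving the dual: y* = (0, 4.3333, 0.3333).
  dual value b^T y* = 30.
Strong duality: c^T x* = b^T y*. Confirmed.

30


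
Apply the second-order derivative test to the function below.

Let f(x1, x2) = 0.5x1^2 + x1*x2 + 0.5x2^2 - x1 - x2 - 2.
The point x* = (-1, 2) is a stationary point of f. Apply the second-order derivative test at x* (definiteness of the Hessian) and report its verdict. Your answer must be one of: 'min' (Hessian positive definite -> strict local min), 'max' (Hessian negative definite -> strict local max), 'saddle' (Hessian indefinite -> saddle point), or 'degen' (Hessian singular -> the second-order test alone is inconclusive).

Compute the Hessian H = grad^2 f:
  H = [[1, 1], [1, 1]]
Verify stationarity: grad f(x*) = H x* + g = (0, 0).
Eigenvalues of H: 0, 2.
H has a zero eigenvalue (singular; positive semidefinite but not definite), so H is neither positive definite, negative definite, nor indefinite. The second-order test alone is inconclusive -> degen.
(Indeed, f is constant along the null direction of H through x*, so x* is not a strict local extremum.)

degen


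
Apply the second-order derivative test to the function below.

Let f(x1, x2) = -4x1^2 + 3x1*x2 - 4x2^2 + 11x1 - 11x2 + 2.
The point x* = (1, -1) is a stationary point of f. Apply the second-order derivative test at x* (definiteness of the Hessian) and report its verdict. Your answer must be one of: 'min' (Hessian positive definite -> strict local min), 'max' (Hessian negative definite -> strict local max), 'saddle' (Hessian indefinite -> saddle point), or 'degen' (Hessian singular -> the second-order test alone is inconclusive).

Compute the Hessian H = grad^2 f:
  H = [[-8, 3], [3, -8]]
Verify stationarity: grad f(x*) = H x* + g = (0, 0).
Eigenvalues of H: -11, -5.
Both eigenvalues < 0, so H is negative definite -> x* is a strict local max.

max


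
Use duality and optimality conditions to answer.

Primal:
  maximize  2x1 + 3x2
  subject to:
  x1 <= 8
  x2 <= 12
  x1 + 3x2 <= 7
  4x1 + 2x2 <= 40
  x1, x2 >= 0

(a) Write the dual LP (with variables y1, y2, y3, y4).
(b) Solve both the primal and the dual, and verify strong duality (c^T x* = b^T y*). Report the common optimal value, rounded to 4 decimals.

The standard primal-dual pair for 'max c^T x s.t. A x <= b, x >= 0' is:
  Dual:  min b^T y  s.t.  A^T y >= c,  y >= 0.

So the dual LP is:
  minimize  8y1 + 12y2 + 7y3 + 40y4
  subject to:
    y1 + y3 + 4y4 >= 2
    y2 + 3y3 + 2y4 >= 3
    y1, y2, y3, y4 >= 0

Solving the primal: x* = (7, 0).
  primal value c^T x* = 14.
Solving the dual: y* = (0, 0, 2, 0).
  dual value b^T y* = 14.
Strong duality: c^T x* = b^T y*. Confirmed.

14


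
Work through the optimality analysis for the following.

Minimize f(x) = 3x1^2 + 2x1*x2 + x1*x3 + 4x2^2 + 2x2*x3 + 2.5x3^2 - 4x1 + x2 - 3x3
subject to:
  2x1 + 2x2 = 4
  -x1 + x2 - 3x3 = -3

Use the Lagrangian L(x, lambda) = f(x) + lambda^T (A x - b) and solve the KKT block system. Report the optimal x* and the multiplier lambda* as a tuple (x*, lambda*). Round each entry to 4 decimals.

Form the Lagrangian:
  L(x, lambda) = (1/2) x^T Q x + c^T x + lambda^T (A x - b)
Stationarity (grad_x L = 0): Q x + c + A^T lambda = 0.
Primal feasibility: A x = b.

This gives the KKT block system:
  [ Q   A^T ] [ x     ]   [-c ]
  [ A    0  ] [ lambda ] = [ b ]

Solving the linear system:
  x*      = (1.8361, 0.1639, 0.4426)
  lambda* = (-3.6639, 0.459)
  f(x*)   = 3.7623

x* = (1.8361, 0.1639, 0.4426), lambda* = (-3.6639, 0.459)


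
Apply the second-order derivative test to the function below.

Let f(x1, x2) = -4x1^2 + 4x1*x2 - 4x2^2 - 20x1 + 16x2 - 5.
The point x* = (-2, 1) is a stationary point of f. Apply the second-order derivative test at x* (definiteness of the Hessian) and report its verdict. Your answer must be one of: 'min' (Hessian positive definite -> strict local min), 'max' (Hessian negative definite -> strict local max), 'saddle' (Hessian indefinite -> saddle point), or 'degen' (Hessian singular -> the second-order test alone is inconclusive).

Compute the Hessian H = grad^2 f:
  H = [[-8, 4], [4, -8]]
Verify stationarity: grad f(x*) = H x* + g = (0, 0).
Eigenvalues of H: -12, -4.
Both eigenvalues < 0, so H is negative definite -> x* is a strict local max.

max


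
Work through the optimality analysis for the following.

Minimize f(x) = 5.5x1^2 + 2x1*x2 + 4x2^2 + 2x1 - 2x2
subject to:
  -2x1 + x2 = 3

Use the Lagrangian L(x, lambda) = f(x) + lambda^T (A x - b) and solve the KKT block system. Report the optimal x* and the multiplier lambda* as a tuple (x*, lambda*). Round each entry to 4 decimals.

Form the Lagrangian:
  L(x, lambda) = (1/2) x^T Q x + c^T x + lambda^T (A x - b)
Stationarity (grad_x L = 0): Q x + c + A^T lambda = 0.
Primal feasibility: A x = b.

This gives the KKT block system:
  [ Q   A^T ] [ x     ]   [-c ]
  [ A    0  ] [ lambda ] = [ b ]

Solving the linear system:
  x*      = (-1.0196, 0.9608)
  lambda* = (-3.6471)
  f(x*)   = 3.4902

x* = (-1.0196, 0.9608), lambda* = (-3.6471)


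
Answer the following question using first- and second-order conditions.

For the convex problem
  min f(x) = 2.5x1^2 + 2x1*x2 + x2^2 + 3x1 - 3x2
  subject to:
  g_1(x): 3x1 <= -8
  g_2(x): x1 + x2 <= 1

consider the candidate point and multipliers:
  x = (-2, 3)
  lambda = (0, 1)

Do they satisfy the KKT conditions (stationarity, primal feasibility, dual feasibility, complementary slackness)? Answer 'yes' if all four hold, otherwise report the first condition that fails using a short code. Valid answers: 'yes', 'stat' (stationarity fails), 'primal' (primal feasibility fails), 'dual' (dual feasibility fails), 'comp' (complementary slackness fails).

Gradient of f: grad f(x) = Q x + c = (-1, -1)
Constraint values g_i(x) = a_i^T x - b_i:
  g_1((-2, 3)) = 2
  g_2((-2, 3)) = 0
Stationarity residual: grad f(x) + sum_i lambda_i a_i = (0, 0)
  -> stationarity OK
Primal feasibility (all g_i <= 0): FAILS
Dual feasibility (all lambda_i >= 0): OK
Complementary slackness (lambda_i * g_i(x) = 0 for all i): OK

Verdict: the first failing condition is primal_feasibility -> primal.

primal


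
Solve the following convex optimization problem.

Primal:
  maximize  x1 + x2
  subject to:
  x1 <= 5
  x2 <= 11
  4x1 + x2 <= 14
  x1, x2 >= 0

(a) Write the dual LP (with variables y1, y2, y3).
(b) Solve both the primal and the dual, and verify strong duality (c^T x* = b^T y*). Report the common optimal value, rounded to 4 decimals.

The standard primal-dual pair for 'max c^T x s.t. A x <= b, x >= 0' is:
  Dual:  min b^T y  s.t.  A^T y >= c,  y >= 0.

So the dual LP is:
  minimize  5y1 + 11y2 + 14y3
  subject to:
    y1 + 4y3 >= 1
    y2 + y3 >= 1
    y1, y2, y3 >= 0

Solving the primal: x* = (0.75, 11).
  primal value c^T x* = 11.75.
Solving the dual: y* = (0, 0.75, 0.25).
  dual value b^T y* = 11.75.
Strong duality: c^T x* = b^T y*. Confirmed.

11.75


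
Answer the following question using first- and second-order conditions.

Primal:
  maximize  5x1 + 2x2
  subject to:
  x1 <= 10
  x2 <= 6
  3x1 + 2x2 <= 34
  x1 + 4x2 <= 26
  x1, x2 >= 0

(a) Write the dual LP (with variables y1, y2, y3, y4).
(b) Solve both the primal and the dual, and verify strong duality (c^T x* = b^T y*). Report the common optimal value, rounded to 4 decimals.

The standard primal-dual pair for 'max c^T x s.t. A x <= b, x >= 0' is:
  Dual:  min b^T y  s.t.  A^T y >= c,  y >= 0.

So the dual LP is:
  minimize  10y1 + 6y2 + 34y3 + 26y4
  subject to:
    y1 + 3y3 + y4 >= 5
    y2 + 2y3 + 4y4 >= 2
    y1, y2, y3, y4 >= 0

Solving the primal: x* = (10, 2).
  primal value c^T x* = 54.
Solving the dual: y* = (2, 0, 1, 0).
  dual value b^T y* = 54.
Strong duality: c^T x* = b^T y*. Confirmed.

54


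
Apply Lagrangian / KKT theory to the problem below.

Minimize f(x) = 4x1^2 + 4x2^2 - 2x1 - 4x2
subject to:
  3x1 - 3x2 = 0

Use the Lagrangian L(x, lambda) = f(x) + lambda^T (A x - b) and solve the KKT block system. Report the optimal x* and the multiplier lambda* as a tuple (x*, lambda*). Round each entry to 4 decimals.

Form the Lagrangian:
  L(x, lambda) = (1/2) x^T Q x + c^T x + lambda^T (A x - b)
Stationarity (grad_x L = 0): Q x + c + A^T lambda = 0.
Primal feasibility: A x = b.

This gives the KKT block system:
  [ Q   A^T ] [ x     ]   [-c ]
  [ A    0  ] [ lambda ] = [ b ]

Solving the linear system:
  x*      = (0.375, 0.375)
  lambda* = (-0.3333)
  f(x*)   = -1.125

x* = (0.375, 0.375), lambda* = (-0.3333)


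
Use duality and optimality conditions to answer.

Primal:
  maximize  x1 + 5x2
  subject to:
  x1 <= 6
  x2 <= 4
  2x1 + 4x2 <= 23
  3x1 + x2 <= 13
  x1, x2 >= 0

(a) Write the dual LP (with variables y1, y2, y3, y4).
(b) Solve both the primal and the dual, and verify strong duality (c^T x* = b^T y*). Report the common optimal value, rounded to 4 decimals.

The standard primal-dual pair for 'max c^T x s.t. A x <= b, x >= 0' is:
  Dual:  min b^T y  s.t.  A^T y >= c,  y >= 0.

So the dual LP is:
  minimize  6y1 + 4y2 + 23y3 + 13y4
  subject to:
    y1 + 2y3 + 3y4 >= 1
    y2 + 4y3 + y4 >= 5
    y1, y2, y3, y4 >= 0

Solving the primal: x* = (3, 4).
  primal value c^T x* = 23.
Solving the dual: y* = (0, 4.6667, 0, 0.3333).
  dual value b^T y* = 23.
Strong duality: c^T x* = b^T y*. Confirmed.

23


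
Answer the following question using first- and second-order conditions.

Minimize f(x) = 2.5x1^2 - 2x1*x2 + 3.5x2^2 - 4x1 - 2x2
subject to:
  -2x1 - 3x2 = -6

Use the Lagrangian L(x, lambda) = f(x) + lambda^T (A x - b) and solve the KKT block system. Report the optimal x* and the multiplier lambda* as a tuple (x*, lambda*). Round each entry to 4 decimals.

Form the Lagrangian:
  L(x, lambda) = (1/2) x^T Q x + c^T x + lambda^T (A x - b)
Stationarity (grad_x L = 0): Q x + c + A^T lambda = 0.
Primal feasibility: A x = b.

This gives the KKT block system:
  [ Q   A^T ] [ x     ]   [-c ]
  [ A    0  ] [ lambda ] = [ b ]

Solving the linear system:
  x*      = (1.4845, 1.0103)
  lambda* = (0.701)
  f(x*)   = -1.8763

x* = (1.4845, 1.0103), lambda* = (0.701)


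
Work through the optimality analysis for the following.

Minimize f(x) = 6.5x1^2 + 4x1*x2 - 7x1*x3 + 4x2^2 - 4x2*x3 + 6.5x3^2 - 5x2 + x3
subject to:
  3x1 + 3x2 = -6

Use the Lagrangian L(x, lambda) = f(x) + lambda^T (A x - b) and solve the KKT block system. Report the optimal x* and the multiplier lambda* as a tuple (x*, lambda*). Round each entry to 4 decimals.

Form the Lagrangian:
  L(x, lambda) = (1/2) x^T Q x + c^T x + lambda^T (A x - b)
Stationarity (grad_x L = 0): Q x + c + A^T lambda = 0.
Primal feasibility: A x = b.

This gives the KKT block system:
  [ Q   A^T ] [ x     ]   [-c ]
  [ A    0  ] [ lambda ] = [ b ]

Solving the linear system:
  x*      = (-1.225, -0.775, -0.975)
  lambda* = (4.0667)
  f(x*)   = 13.65

x* = (-1.225, -0.775, -0.975), lambda* = (4.0667)


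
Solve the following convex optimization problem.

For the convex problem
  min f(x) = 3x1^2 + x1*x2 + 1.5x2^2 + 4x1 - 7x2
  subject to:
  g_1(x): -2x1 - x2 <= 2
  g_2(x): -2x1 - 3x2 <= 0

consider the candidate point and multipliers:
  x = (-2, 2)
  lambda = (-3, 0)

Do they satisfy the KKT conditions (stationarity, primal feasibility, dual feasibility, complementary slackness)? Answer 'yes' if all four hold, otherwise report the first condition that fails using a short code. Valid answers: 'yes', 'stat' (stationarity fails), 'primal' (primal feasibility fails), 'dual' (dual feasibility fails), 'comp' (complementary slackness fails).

Gradient of f: grad f(x) = Q x + c = (-6, -3)
Constraint values g_i(x) = a_i^T x - b_i:
  g_1((-2, 2)) = 0
  g_2((-2, 2)) = -2
Stationarity residual: grad f(x) + sum_i lambda_i a_i = (0, 0)
  -> stationarity OK
Primal feasibility (all g_i <= 0): OK
Dual feasibility (all lambda_i >= 0): FAILS
Complementary slackness (lambda_i * g_i(x) = 0 for all i): OK

Verdict: the first failing condition is dual_feasibility -> dual.

dual


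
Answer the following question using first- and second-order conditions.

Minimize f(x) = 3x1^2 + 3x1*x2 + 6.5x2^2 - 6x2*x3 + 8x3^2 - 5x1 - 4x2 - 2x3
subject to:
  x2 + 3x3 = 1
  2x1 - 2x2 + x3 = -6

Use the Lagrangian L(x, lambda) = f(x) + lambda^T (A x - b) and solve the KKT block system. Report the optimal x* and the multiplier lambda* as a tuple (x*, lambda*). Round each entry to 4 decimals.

Form the Lagrangian:
  L(x, lambda) = (1/2) x^T Q x + c^T x + lambda^T (A x - b)
Stationarity (grad_x L = 0): Q x + c + A^T lambda = 0.
Primal feasibility: A x = b.

This gives the KKT block system:
  [ Q   A^T ] [ x     ]   [-c ]
  [ A    0  ] [ lambda ] = [ b ]

Solving the linear system:
  x*      = (-1.6334, 1.3142, -0.1047)
  lambda* = (2.0442, 5.4288)
  f(x*)   = 16.8241

x* = (-1.6334, 1.3142, -0.1047), lambda* = (2.0442, 5.4288)


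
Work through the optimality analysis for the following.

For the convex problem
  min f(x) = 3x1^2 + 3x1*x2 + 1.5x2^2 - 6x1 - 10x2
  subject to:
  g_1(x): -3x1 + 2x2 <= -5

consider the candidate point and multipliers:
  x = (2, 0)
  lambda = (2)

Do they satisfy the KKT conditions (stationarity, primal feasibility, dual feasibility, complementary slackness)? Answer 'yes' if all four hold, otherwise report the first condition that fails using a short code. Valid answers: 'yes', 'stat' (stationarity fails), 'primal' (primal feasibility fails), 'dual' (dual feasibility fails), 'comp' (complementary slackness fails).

Gradient of f: grad f(x) = Q x + c = (6, -4)
Constraint values g_i(x) = a_i^T x - b_i:
  g_1((2, 0)) = -1
Stationarity residual: grad f(x) + sum_i lambda_i a_i = (0, 0)
  -> stationarity OK
Primal feasibility (all g_i <= 0): OK
Dual feasibility (all lambda_i >= 0): OK
Complementary slackness (lambda_i * g_i(x) = 0 for all i): FAILS

Verdict: the first failing condition is complementary_slackness -> comp.

comp


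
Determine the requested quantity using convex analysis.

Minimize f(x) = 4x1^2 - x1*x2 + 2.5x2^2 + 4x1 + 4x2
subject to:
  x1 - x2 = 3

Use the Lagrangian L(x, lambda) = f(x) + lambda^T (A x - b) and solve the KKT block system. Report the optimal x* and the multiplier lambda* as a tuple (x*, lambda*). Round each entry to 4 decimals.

Form the Lagrangian:
  L(x, lambda) = (1/2) x^T Q x + c^T x + lambda^T (A x - b)
Stationarity (grad_x L = 0): Q x + c + A^T lambda = 0.
Primal feasibility: A x = b.

This gives the KKT block system:
  [ Q   A^T ] [ x     ]   [-c ]
  [ A    0  ] [ lambda ] = [ b ]

Solving the linear system:
  x*      = (0.3636, -2.6364)
  lambda* = (-9.5455)
  f(x*)   = 9.7727

x* = (0.3636, -2.6364), lambda* = (-9.5455)


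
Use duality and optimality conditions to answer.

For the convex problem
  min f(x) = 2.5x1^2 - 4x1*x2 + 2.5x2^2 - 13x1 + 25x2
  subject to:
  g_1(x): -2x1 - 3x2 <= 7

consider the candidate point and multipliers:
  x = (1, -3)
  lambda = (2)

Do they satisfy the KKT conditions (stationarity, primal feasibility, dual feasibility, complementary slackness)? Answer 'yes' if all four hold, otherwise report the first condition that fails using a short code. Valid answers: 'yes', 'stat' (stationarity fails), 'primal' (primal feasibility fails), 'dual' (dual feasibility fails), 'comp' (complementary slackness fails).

Gradient of f: grad f(x) = Q x + c = (4, 6)
Constraint values g_i(x) = a_i^T x - b_i:
  g_1((1, -3)) = 0
Stationarity residual: grad f(x) + sum_i lambda_i a_i = (0, 0)
  -> stationarity OK
Primal feasibility (all g_i <= 0): OK
Dual feasibility (all lambda_i >= 0): OK
Complementary slackness (lambda_i * g_i(x) = 0 for all i): OK

Verdict: yes, KKT holds.

yes


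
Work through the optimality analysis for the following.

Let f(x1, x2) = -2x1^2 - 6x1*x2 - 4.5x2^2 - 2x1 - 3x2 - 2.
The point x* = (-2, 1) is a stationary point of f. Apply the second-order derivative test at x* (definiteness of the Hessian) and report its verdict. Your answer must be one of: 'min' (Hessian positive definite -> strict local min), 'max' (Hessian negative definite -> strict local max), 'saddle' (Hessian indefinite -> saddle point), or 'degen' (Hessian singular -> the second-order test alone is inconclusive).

Compute the Hessian H = grad^2 f:
  H = [[-4, -6], [-6, -9]]
Verify stationarity: grad f(x*) = H x* + g = (0, 0).
Eigenvalues of H: -13, 0.
H has a zero eigenvalue (singular; negative semidefinite but not definite), so H is neither positive definite, negative definite, nor indefinite. The second-order test alone is inconclusive -> degen.
(Indeed, f is constant along the null direction of H through x*, so x* is not a strict local extremum.)

degen


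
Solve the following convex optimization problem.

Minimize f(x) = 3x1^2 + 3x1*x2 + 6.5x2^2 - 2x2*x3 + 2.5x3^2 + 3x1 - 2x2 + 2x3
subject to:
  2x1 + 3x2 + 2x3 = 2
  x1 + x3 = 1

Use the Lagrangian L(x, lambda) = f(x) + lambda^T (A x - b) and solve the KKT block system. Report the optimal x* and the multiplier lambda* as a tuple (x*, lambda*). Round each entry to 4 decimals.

Form the Lagrangian:
  L(x, lambda) = (1/2) x^T Q x + c^T x + lambda^T (A x - b)
Stationarity (grad_x L = 0): Q x + c + A^T lambda = 0.
Primal feasibility: A x = b.

This gives the KKT block system:
  [ Q   A^T ] [ x     ]   [-c ]
  [ A    0  ] [ lambda ] = [ b ]

Solving the linear system:
  x*      = (0.3636, 0, 0.6364)
  lambda* = (0.7273, -6.6364)
  f(x*)   = 3.7727

x* = (0.3636, 0, 0.6364), lambda* = (0.7273, -6.6364)


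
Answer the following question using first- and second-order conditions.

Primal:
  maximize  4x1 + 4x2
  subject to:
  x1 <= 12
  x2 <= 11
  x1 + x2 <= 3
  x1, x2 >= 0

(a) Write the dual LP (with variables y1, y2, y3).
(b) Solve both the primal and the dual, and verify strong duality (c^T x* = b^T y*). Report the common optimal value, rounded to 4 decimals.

The standard primal-dual pair for 'max c^T x s.t. A x <= b, x >= 0' is:
  Dual:  min b^T y  s.t.  A^T y >= c,  y >= 0.

So the dual LP is:
  minimize  12y1 + 11y2 + 3y3
  subject to:
    y1 + y3 >= 4
    y2 + y3 >= 4
    y1, y2, y3 >= 0

Solving the primal: x* = (3, 0).
  primal value c^T x* = 12.
Solving the dual: y* = (0, 0, 4).
  dual value b^T y* = 12.
Strong duality: c^T x* = b^T y*. Confirmed.

12


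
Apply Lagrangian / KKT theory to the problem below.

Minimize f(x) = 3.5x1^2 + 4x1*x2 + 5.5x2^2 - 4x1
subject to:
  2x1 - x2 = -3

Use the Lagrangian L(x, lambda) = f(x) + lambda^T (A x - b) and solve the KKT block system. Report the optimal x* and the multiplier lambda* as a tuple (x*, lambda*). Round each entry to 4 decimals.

Form the Lagrangian:
  L(x, lambda) = (1/2) x^T Q x + c^T x + lambda^T (A x - b)
Stationarity (grad_x L = 0): Q x + c + A^T lambda = 0.
Primal feasibility: A x = b.

This gives the KKT block system:
  [ Q   A^T ] [ x     ]   [-c ]
  [ A    0  ] [ lambda ] = [ b ]

Solving the linear system:
  x*      = (-1.1045, 0.791)
  lambda* = (4.2836)
  f(x*)   = 8.6343

x* = (-1.1045, 0.791), lambda* = (4.2836)


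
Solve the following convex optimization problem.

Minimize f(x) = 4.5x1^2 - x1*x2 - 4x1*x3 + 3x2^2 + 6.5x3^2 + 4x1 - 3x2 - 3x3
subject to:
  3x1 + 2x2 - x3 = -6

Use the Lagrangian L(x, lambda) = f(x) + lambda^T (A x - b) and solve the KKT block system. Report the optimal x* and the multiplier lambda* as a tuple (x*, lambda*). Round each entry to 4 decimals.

Form the Lagrangian:
  L(x, lambda) = (1/2) x^T Q x + c^T x + lambda^T (A x - b)
Stationarity (grad_x L = 0): Q x + c + A^T lambda = 0.
Primal feasibility: A x = b.

This gives the KKT block system:
  [ Q   A^T ] [ x     ]   [-c ]
  [ A    0  ] [ lambda ] = [ b ]

Solving the linear system:
  x*      = (-1.5126, -0.7351, -0.0078)
  lambda* = (2.9489)
  f(x*)   = 6.9359

x* = (-1.5126, -0.7351, -0.0078), lambda* = (2.9489)


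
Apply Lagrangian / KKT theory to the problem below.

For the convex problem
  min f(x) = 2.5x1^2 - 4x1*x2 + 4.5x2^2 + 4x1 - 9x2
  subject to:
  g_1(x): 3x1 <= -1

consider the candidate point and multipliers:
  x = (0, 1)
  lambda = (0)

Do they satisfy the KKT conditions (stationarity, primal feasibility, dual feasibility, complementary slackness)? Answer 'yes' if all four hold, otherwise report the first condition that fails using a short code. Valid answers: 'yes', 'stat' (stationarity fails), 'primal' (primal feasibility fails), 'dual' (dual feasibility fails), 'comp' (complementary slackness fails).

Gradient of f: grad f(x) = Q x + c = (0, 0)
Constraint values g_i(x) = a_i^T x - b_i:
  g_1((0, 1)) = 1
Stationarity residual: grad f(x) + sum_i lambda_i a_i = (0, 0)
  -> stationarity OK
Primal feasibility (all g_i <= 0): FAILS
Dual feasibility (all lambda_i >= 0): OK
Complementary slackness (lambda_i * g_i(x) = 0 for all i): OK

Verdict: the first failing condition is primal_feasibility -> primal.

primal


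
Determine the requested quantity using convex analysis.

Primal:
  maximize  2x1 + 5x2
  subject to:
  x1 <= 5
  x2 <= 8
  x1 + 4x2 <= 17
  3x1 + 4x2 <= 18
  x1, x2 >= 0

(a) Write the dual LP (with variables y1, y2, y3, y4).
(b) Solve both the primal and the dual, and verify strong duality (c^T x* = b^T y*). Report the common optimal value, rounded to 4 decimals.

The standard primal-dual pair for 'max c^T x s.t. A x <= b, x >= 0' is:
  Dual:  min b^T y  s.t.  A^T y >= c,  y >= 0.

So the dual LP is:
  minimize  5y1 + 8y2 + 17y3 + 18y4
  subject to:
    y1 + y3 + 3y4 >= 2
    y2 + 4y3 + 4y4 >= 5
    y1, y2, y3, y4 >= 0

Solving the primal: x* = (0.5, 4.125).
  primal value c^T x* = 21.625.
Solving the dual: y* = (0, 0, 0.875, 0.375).
  dual value b^T y* = 21.625.
Strong duality: c^T x* = b^T y*. Confirmed.

21.625


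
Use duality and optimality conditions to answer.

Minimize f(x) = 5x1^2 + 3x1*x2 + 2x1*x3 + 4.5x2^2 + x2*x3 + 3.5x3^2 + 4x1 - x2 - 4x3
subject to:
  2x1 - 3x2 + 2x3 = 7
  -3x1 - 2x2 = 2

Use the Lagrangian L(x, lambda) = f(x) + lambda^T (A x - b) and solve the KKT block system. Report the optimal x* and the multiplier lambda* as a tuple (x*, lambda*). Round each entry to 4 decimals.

Form the Lagrangian:
  L(x, lambda) = (1/2) x^T Q x + c^T x + lambda^T (A x - b)
Stationarity (grad_x L = 0): Q x + c + A^T lambda = 0.
Primal feasibility: A x = b.

This gives the KKT block system:
  [ Q   A^T ] [ x     ]   [-c ]
  [ A    0  ] [ lambda ] = [ b ]

Solving the linear system:
  x*      = (0.1332, -1.1999, 1.567)
  lambda* = (-3.0177, -0.3895)
  f(x*)   = 8.6839

x* = (0.1332, -1.1999, 1.567), lambda* = (-3.0177, -0.3895)


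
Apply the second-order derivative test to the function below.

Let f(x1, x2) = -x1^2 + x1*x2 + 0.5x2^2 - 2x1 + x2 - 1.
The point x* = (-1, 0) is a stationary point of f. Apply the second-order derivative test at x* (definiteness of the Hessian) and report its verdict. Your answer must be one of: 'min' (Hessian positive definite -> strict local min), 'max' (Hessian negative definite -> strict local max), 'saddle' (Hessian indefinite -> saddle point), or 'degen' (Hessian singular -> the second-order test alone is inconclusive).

Compute the Hessian H = grad^2 f:
  H = [[-2, 1], [1, 1]]
Verify stationarity: grad f(x*) = H x* + g = (0, 0).
Eigenvalues of H: -2.3028, 1.3028.
Eigenvalues have mixed signs, so H is indefinite -> x* is a saddle point.

saddle


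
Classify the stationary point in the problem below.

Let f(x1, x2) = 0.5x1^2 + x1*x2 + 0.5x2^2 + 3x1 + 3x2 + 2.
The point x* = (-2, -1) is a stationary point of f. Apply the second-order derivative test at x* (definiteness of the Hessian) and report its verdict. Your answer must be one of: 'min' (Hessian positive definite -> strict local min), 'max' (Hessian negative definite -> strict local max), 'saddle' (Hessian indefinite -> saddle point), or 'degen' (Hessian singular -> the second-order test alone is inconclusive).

Compute the Hessian H = grad^2 f:
  H = [[1, 1], [1, 1]]
Verify stationarity: grad f(x*) = H x* + g = (0, 0).
Eigenvalues of H: 0, 2.
H has a zero eigenvalue (singular; positive semidefinite but not definite), so H is neither positive definite, negative definite, nor indefinite. The second-order test alone is inconclusive -> degen.
(Indeed, f is constant along the null direction of H through x*, so x* is not a strict local extremum.)

degen


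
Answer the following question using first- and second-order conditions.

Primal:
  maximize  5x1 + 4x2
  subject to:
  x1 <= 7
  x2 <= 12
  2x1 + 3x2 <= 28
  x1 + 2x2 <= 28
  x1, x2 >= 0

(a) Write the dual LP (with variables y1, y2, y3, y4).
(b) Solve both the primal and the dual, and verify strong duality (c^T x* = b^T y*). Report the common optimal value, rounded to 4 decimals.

The standard primal-dual pair for 'max c^T x s.t. A x <= b, x >= 0' is:
  Dual:  min b^T y  s.t.  A^T y >= c,  y >= 0.

So the dual LP is:
  minimize  7y1 + 12y2 + 28y3 + 28y4
  subject to:
    y1 + 2y3 + y4 >= 5
    y2 + 3y3 + 2y4 >= 4
    y1, y2, y3, y4 >= 0

Solving the primal: x* = (7, 4.6667).
  primal value c^T x* = 53.6667.
Solving the dual: y* = (2.3333, 0, 1.3333, 0).
  dual value b^T y* = 53.6667.
Strong duality: c^T x* = b^T y*. Confirmed.

53.6667
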